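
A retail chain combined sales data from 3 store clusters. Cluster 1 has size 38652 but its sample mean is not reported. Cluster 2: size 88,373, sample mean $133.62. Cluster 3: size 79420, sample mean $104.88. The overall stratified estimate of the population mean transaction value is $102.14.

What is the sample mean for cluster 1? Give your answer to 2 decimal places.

24.53

Σ Nₕx̄ₕ = N·μ, so 38652·x̄_1 = 206445·102.14 − (88373·133.62 + 79420·104.88).
= 21086292.3 − 20137969.86 = 948322.44.
x̄_1 = 948322.44 / 38652 = 24.5349... → 24.53.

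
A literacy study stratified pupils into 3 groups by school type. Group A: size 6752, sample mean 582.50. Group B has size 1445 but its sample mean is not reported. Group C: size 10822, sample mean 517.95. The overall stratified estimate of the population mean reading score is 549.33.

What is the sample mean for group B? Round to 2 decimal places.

629.35

N = 6752 + 1445 + 10822 = 19019.
Overall total = μ·N = 549.33·19019 = 10447707.27.
Subtract the known strata: 6752·582.50 + 10822·517.95 = 9538294.9.
Remaining total for group B: 10447707.27 − 9538294.9 = 909412.37.
Divide by its size: 909412.37 / 1445 = 629.3511... → 629.35.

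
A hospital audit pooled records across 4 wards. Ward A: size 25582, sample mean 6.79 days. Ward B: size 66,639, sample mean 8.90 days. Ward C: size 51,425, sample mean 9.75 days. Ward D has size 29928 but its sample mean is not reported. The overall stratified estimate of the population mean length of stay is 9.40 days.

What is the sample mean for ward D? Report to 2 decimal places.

Σ Nₕx̄ₕ = N·μ, so 29928·x̄_D = 173574·9.40 − (25582·6.79 + 66639·8.90 + 51425·9.75).
= 1631595.6 − 1268182.63 = 363412.97.
x̄_D = 363412.97 / 29928 = 12.1429... → 12.14.

12.14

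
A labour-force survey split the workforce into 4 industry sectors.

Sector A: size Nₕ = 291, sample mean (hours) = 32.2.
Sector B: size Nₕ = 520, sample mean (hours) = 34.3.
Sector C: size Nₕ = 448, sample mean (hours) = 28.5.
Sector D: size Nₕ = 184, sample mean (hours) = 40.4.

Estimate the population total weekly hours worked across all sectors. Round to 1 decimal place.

A: 291·32.2 = 9370.2
B: 520·34.3 = 17836
C: 448·28.5 = 12768
D: 184·40.4 = 7433.6
τ̂ = Σ Nₕx̄ₕ = 47407.8.

47407.8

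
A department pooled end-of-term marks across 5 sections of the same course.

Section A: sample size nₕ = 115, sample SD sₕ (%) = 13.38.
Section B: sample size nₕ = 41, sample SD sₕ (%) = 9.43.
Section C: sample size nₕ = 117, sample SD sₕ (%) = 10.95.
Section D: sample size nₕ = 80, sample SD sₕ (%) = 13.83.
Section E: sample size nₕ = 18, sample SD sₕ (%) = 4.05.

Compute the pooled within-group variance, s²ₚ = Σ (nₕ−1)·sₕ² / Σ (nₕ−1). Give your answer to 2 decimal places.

Degrees of freedom: 114 + 40 + 116 + 79 + 17 = 366.
Σ(nₕ−1)sₕ² = 114·179.0244 + 40·88.9249 + 116·119.9025 + 79·191.2689 + 17·16.4025 = 53263.5532.
s²ₚ = 53263.5532 / 366 = 145.5288... → 145.53.

145.53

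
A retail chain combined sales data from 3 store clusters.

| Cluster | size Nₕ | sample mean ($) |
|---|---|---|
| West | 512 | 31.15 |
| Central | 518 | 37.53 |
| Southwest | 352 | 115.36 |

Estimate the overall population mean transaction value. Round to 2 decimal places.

54.99

x̄_st = (Σ Nₕx̄ₕ) / (Σ Nₕ) = (512·31.15 + 518·37.53 + 352·115.36) / 1382
= 75996.06 / 1382 = 54.9899... → 54.99.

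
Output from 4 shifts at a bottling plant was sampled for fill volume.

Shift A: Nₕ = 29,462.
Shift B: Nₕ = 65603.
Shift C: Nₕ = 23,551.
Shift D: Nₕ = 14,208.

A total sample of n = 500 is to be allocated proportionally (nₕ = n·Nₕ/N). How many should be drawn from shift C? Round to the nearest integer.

89

N = 29462 + 65603 + 23551 + 14208 = 132824.
n_C = 500·23551/132824 = 88.655... → 89.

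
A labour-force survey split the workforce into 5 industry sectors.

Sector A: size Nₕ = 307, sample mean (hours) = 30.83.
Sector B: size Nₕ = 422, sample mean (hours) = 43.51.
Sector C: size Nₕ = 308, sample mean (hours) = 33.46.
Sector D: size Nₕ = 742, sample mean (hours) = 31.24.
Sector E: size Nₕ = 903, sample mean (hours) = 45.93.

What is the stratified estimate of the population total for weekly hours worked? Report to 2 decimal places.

Population total = Σ Nₕ·x̄ₕ (each stratum's size times its mean).
307·30.83 + 422·43.51 + 308·33.46 + 742·31.24 + 903·45.93 = 9464.81 + 18361.22 + 10305.68 + 23180.08 + 41474.79 = 102786.58.

102786.58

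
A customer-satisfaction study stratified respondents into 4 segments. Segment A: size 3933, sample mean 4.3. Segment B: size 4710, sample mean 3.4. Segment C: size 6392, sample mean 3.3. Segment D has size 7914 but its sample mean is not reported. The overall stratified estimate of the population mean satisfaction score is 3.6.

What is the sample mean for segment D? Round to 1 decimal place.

3.6

Σ Nₕx̄ₕ = N·μ, so 7914·x̄_D = 22949·3.6 − (3933·4.3 + 4710·3.4 + 6392·3.3).
= 82616.4 − 54019.5 = 28596.9.
x̄_D = 28596.9 / 7914 = 3.613... → 3.6.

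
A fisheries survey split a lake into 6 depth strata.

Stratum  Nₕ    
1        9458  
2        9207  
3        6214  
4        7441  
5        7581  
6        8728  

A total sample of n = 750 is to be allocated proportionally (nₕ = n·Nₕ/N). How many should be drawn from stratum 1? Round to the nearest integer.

Share of stratum 1 = 9458/48629 = 0.19449.
Allocate 750 × 0.19449 = 145.870... → 146.

146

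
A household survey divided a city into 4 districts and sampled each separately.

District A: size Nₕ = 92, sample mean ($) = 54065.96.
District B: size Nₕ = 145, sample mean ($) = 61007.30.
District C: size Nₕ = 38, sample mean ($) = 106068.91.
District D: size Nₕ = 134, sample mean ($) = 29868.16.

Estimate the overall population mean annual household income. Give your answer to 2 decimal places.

x̄_st = (Σ Nₕx̄ₕ) / (Σ Nₕ) = (92·54065.96 + 145·61007.30 + 38·106068.91 + 134·29868.16) / 409
= 21853078.84 / 409 = 53430.5106... → 53430.51.

53430.51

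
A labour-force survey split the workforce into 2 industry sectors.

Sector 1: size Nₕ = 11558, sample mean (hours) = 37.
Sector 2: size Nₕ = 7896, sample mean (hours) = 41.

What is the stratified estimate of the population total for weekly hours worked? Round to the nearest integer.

Estimate total by summing Nₕ·x̄ₕ over strata.
11558·37 + 7896·41 = 427646 + 323736 = 751382.

751382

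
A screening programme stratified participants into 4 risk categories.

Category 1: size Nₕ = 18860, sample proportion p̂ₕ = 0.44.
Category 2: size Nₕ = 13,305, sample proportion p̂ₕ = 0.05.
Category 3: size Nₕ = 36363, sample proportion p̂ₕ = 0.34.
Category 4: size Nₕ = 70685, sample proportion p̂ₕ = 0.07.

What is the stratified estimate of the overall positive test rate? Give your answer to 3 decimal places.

0.189

Wₕ = Nₕ/N with N = 139213: 0.1355, 0.0956, 0.2612, 0.5077.
p̂_st = 0.1355·0.44 + 0.0956·0.05 + 0.2612·0.34 + 0.5077·0.07 ≈ 0.18874... → 0.189.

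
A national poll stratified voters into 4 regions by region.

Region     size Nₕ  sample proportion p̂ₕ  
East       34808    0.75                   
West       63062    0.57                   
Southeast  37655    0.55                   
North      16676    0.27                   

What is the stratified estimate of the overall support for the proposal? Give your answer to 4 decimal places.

0.5733

N = 34808 + 63062 + 37655 + 16676 = 152201.
Overall proportion = Σ (Nₕ/N)·p̂ₕ.
Σ Nₕp̂ₕ = 26106 + 35945.34 + 20710.25 + 4502.52 = 87264.11.
87264.11 / 152201 = 0.573348... → 0.5733.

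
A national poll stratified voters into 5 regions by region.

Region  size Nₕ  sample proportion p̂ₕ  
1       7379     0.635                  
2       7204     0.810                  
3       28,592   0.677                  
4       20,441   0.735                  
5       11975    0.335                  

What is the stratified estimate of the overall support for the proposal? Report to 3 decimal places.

N = 7379 + 7204 + 28592 + 20441 + 11975 = 75591.
Overall proportion = Σ (Nₕ/N)·p̂ₕ.
Σ Nₕp̂ₕ = 4685.665 + 5835.24 + 19356.784 + 15024.135 + 4011.625 = 48913.449.
48913.449 / 75591 = 0.64708... → 0.647.

0.647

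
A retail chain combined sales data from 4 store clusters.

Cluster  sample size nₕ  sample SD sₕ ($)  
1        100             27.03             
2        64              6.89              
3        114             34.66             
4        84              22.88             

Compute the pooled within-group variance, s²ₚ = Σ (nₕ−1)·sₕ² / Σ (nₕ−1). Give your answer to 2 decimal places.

710.95

1: (100−1)·27.03² = 99·730.6209 = 72331.4691
2: (64−1)·6.89² = 63·47.4721 = 2990.7423
3: (114−1)·34.66² = 113·1201.3156 = 135748.6628
4: (84−1)·22.88² = 83·523.4944 = 43450.0352
Numerator = 254520.9094; denominator = Σ(nₕ−1) = 358.
s²ₚ = 254520.9094/358 = 710.9523... → 710.95.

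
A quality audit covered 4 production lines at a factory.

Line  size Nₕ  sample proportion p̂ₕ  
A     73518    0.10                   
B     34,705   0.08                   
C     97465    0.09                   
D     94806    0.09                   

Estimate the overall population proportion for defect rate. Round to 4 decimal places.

Wₕ = Nₕ/N with N = 300494: 0.2447, 0.1155, 0.3243, 0.3155.
p̂_st = 0.2447·0.10 + 0.1155·0.08 + 0.3243·0.09 + 0.3155·0.09 ≈ 0.091292... → 0.0913.

0.0913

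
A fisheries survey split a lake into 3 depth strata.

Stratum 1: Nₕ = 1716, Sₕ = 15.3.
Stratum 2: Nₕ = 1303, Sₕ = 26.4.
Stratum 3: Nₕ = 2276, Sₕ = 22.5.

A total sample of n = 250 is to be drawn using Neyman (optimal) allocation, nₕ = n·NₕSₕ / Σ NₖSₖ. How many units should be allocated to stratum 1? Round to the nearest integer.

Σ NₕSₕ = 1716·15.3 + 1303·26.4 + 2276·22.5 = 111864.
Share for 1: 26254.8/111864 = 0.23470.
n_1 = 250 × 0.23470 = 58.676... → 59.

59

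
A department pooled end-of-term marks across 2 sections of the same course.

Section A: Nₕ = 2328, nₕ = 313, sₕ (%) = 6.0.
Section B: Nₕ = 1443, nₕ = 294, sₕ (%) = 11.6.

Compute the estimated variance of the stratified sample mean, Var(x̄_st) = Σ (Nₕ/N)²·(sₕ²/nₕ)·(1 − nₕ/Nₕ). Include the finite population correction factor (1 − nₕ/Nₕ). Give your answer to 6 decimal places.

N = 3771; Wₕ = Nₕ/N.
section A: (2328/3771)²·6.0²/313·(1 − 313/2328) = 0.037940507
section B: (1443/3771)²·11.6²/294·(1 − 294/1443) = 0.053363210
Sum = 0.091303716 → 0.091304.

0.091304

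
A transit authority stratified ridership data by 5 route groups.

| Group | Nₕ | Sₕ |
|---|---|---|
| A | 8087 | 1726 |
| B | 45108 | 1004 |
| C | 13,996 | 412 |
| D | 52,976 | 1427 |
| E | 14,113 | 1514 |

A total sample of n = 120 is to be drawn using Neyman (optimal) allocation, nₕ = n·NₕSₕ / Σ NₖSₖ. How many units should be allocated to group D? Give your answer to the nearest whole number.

56

A: NₕSₕ = 8087·1726 = 13958162
B: NₕSₕ = 45108·1004 = 45288432
C: NₕSₕ = 13996·412 = 5766352
D: NₕSₕ = 52976·1427 = 75596752
E: NₕSₕ = 14113·1514 = 21367082
Σ NₕSₕ = 161976780.
n_D = 120·75596752/161976780 = 56.006... → 56.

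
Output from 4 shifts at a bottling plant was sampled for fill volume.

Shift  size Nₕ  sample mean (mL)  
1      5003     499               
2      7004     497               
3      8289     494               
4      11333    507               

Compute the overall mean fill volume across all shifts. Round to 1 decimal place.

N = 31629; weights Wₕ = Nₕ/N = (0.1582, 0.2214, 0.2621, 0.3583).
x̄_st = Σ Wₕ·x̄ₕ = 0.1582·499 + 0.2214·497 + 0.2621·494 + 0.3583·507 ≈ 500.113...
→ 500.1.

500.1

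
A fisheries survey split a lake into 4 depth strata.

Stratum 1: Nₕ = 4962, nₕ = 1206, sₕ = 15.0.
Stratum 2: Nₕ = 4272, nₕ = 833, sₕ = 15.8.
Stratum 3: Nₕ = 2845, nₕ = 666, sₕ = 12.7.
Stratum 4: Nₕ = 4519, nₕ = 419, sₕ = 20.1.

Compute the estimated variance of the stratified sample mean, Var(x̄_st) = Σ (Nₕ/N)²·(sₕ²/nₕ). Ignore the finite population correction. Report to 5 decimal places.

N = 16598. Term for each stratum: Wₕ²sₕ²/nₕ.
Var(x̄_st) = 0.01667390 + 0.01985273 + 0.00711519 + 0.07147452 = 0.11511633 → 0.11512.

0.11512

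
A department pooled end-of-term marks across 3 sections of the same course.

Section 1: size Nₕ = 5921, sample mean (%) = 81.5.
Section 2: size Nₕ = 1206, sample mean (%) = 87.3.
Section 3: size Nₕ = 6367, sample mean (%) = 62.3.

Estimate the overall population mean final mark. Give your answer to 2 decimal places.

72.96

N = 5921 + 1206 + 6367 = 13494.
Weight each subgroup mean by Nₕ/N and sum.
Σ Nₕx̄ₕ = 5921·81.5 + 1206·87.3 + 6367·62.3 = 482561.5 + 105283.8 + 396664.1 = 984509.4.
Divide by N: 984509.4 / 13494 = 72.9590... → 72.96.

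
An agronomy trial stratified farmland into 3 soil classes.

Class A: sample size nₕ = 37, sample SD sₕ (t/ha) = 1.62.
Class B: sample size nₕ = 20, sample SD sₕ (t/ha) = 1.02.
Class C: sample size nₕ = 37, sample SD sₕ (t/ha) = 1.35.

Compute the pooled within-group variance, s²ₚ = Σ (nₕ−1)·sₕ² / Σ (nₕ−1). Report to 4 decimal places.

1.9764

A: (37−1)·1.62² = 36·2.6244 = 94.4784
B: (20−1)·1.02² = 19·1.0404 = 19.7676
C: (37−1)·1.35² = 36·1.8225 = 65.61
Numerator = 179.856; denominator = Σ(nₕ−1) = 91.
s²ₚ = 179.856/91 = 1.976440... → 1.9764.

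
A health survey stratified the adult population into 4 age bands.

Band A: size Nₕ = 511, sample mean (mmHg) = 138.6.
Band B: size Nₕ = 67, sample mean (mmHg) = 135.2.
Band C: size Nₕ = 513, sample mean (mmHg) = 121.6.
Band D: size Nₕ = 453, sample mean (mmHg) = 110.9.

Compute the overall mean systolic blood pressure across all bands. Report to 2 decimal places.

124.68

N = 511 + 67 + 513 + 453 = 1544.
Weight each subgroup mean by Nₕ/N and sum.
Σ Nₕx̄ₕ = 511·138.6 + 67·135.2 + 513·121.6 + 453·110.9 = 70824.6 + 9058.4 + 62380.8 + 50237.7 = 192501.5.
Divide by N: 192501.5 / 1544 = 124.6771... → 124.68.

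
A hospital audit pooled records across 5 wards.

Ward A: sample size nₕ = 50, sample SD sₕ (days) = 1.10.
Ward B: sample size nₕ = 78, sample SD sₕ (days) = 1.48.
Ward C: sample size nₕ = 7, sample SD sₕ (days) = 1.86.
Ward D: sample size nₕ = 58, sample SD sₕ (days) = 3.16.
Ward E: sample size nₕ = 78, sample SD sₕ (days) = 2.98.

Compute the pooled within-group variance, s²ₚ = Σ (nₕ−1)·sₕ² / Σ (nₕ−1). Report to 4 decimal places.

5.6454

Degrees of freedom: 49 + 77 + 6 + 57 + 77 = 266.
Σ(nₕ−1)sₕ² = 49·1.21 + 77·2.1904 + 6·3.4596 + 57·9.9856 + 77·8.8804 = 1501.6784.
s²ₚ = 1501.6784 / 266 = 5.645408... → 5.6454.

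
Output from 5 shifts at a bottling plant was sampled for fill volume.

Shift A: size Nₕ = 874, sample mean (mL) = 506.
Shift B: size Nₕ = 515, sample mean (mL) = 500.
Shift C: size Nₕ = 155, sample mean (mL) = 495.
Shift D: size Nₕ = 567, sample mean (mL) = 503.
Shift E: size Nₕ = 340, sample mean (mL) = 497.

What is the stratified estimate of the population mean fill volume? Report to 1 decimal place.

N = 2451; weights Wₕ = Nₕ/N = (0.3566, 0.2101, 0.0632, 0.2313, 0.1387).
x̄_st = Σ Wₕ·x̄ₕ = 0.3566·506 + 0.2101·500 + 0.0632·495 + 0.2313·503 + 0.1387·497 ≈ 502.101...
→ 502.1.

502.1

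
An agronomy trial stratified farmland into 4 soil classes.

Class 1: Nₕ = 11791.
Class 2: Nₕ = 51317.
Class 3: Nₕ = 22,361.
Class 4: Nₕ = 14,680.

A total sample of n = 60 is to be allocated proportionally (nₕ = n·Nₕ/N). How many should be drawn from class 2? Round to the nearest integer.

31

Share of class 2 = 51317/100149 = 0.51241.
Allocate 60 × 0.51241 = 30.744... → 31.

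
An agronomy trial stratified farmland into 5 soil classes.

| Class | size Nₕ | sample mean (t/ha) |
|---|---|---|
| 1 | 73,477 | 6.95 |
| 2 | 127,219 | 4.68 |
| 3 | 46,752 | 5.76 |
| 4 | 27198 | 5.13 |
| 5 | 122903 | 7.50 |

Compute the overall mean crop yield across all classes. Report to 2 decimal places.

x̄_st = (Σ Nₕx̄ₕ) / (Σ Nₕ) = (73477·6.95 + 127219·4.68 + 46752·5.76 + 27198·5.13 + 122903·7.50) / 397549
= 2436639.83 / 397549 = 6.1292... → 6.13.

6.13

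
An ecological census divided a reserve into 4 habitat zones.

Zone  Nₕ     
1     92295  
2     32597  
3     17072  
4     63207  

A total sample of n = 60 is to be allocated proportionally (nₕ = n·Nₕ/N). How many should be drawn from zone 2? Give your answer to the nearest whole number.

10

Share of zone 2 = 32597/205171 = 0.15888.
Allocate 60 × 0.15888 = 9.533... → 10.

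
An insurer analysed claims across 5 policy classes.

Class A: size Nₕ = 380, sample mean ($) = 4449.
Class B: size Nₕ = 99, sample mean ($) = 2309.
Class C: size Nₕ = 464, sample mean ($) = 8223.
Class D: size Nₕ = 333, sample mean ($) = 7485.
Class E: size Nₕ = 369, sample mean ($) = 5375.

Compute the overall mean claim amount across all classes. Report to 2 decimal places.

6207.03

N = 1645; weights Wₕ = Nₕ/N = (0.2310, 0.0602, 0.2821, 0.2024, 0.2243).
x̄_st = Σ Wₕ·x̄ₕ = 0.2310·4449 + 0.0602·2309 + 0.2821·8223 + 0.2024·7485 + 0.2243·5375 ≈ 6207.0292...
→ 6207.03.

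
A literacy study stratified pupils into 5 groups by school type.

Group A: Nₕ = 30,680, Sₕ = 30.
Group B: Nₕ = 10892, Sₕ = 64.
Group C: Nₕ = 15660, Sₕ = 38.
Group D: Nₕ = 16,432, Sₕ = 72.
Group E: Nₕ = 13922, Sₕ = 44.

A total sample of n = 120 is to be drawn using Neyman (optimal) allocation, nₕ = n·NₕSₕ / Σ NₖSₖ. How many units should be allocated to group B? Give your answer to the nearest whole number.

A: NₕSₕ = 30680·30 = 920400
B: NₕSₕ = 10892·64 = 697088
C: NₕSₕ = 15660·38 = 595080
D: NₕSₕ = 16432·72 = 1183104
E: NₕSₕ = 13922·44 = 612568
Σ NₕSₕ = 4008240.
n_B = 120·697088/4008240 = 20.870... → 21.

21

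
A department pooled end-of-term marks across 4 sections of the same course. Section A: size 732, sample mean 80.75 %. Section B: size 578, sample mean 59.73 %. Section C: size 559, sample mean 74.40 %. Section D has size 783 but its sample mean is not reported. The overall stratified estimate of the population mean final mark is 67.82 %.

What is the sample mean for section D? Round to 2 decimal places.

57.01

N = 732 + 578 + 559 + 783 = 2652.
Overall total = μ·N = 67.82·2652 = 179858.64.
Subtract the known strata: 732·80.75 + 578·59.73 + 559·74.40 = 135222.54.
Remaining total for section D: 179858.64 − 135222.54 = 44636.1.
Divide by its size: 44636.1 / 783 = 57.0065... → 57.01.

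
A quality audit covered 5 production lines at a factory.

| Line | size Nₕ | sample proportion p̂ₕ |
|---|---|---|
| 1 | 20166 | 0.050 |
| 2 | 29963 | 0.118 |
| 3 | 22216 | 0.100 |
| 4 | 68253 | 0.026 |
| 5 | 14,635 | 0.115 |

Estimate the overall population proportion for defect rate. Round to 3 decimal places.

0.066

N = 20166 + 29963 + 22216 + 68253 + 14635 = 155233.
Overall proportion = Σ (Nₕ/N)·p̂ₕ.
Σ Nₕp̂ₕ = 1008.3 + 3535.634 + 2221.6 + 1774.578 + 1683.025 = 10223.137.
10223.137 / 155233 = 0.06586... → 0.066.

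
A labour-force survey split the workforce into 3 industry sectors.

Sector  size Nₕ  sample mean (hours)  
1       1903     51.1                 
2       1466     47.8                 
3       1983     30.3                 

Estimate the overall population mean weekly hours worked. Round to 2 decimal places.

N = 5352; weights Wₕ = Nₕ/N = (0.3556, 0.2739, 0.3705).
x̄_st = Σ Wₕ·x̄ₕ = 0.3556·51.1 + 0.2739·47.8 + 0.3705·30.3 ≈ 42.4893...
→ 42.49.

42.49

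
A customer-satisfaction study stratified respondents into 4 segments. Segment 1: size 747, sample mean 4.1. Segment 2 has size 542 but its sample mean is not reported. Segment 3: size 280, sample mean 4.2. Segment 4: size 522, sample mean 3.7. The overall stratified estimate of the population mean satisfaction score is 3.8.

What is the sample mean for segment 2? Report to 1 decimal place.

3.3

Σ Nₕx̄ₕ = N·μ, so 542·x̄_2 = 2091·3.8 − (747·4.1 + 280·4.2 + 522·3.7).
= 7945.8 − 6170.1 = 1775.7.
x̄_2 = 1775.7 / 542 = 3.276... → 3.3.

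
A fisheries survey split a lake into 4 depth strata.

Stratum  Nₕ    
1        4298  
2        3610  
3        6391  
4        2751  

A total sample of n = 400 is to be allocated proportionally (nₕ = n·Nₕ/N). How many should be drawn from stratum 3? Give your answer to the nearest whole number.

Share of stratum 3 = 6391/17050 = 0.37484.
Allocate 400 × 0.37484 = 149.935... → 150.

150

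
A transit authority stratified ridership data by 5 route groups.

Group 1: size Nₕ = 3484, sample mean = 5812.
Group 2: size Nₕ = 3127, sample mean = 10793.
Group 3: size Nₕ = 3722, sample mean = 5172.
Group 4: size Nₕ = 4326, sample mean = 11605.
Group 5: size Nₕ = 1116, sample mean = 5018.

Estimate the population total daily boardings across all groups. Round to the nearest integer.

Estimate total by summing Nₕ·x̄ₕ over strata.
3484·5812 + 3127·10793 + 3722·5172 + 4326·11605 + 1116·5018 = 20249008 + 33749711 + 19250184 + 50203230 + 5600088 = 129052221.

129052221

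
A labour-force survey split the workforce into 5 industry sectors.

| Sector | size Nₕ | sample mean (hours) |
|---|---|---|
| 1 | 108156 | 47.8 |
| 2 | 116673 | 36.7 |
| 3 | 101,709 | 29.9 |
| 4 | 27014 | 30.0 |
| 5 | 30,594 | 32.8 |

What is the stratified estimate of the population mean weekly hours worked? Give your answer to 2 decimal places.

N = 108156 + 116673 + 101709 + 27014 + 30594 = 384146.
Overall mean = Σ (Nₕ/N)·x̄ₕ — weight by population share, not a simple average.
Σ Nₕx̄ₕ = 108156·47.8 + 116673·36.7 + 101709·29.9 + 27014·30.0 + 30594·32.8 = 5169856.8 + 4281899.1 + 3041099.1 + 810420 + 1003483.2 = 14306758.2.
Divide by N: 14306758.2 / 384146 = 37.2430... → 37.24.

37.24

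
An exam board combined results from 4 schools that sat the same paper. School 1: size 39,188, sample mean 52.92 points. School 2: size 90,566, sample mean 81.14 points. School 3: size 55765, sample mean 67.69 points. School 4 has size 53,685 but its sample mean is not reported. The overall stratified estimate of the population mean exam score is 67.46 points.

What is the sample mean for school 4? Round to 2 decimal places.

54.76

N = 39188 + 90566 + 55765 + 53685 = 239204.
Overall total = μ·N = 67.46·239204 = 16136701.84.
Subtract the known strata: 39188·52.92 + 90566·81.14 + 55765·67.69 = 13197087.05.
Remaining total for school 4: 16136701.84 − 13197087.05 = 2939614.79.
Divide by its size: 2939614.79 / 53685 = 54.7567... → 54.76.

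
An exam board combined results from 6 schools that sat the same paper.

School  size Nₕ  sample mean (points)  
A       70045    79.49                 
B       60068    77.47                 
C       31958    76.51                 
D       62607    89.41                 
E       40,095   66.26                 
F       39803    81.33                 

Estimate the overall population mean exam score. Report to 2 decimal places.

N = 70045 + 60068 + 31958 + 62607 + 40095 + 39803 = 304576.
Overall mean = Σ (Nₕ/N)·x̄ₕ — weight by population share, not a simple average.
Σ Nₕx̄ₕ = 70045·79.49 + 60068·77.47 + 31958·76.51 + 62607·89.41 + 40095·66.26 + 39803·81.33 = 5567877.05 + 4653467.96 + 2445106.58 + 5597691.87 + 2656694.7 + 3237177.99 = 24158016.15.
Divide by N: 24158016.15 / 304576 = 79.3169... → 79.32.

79.32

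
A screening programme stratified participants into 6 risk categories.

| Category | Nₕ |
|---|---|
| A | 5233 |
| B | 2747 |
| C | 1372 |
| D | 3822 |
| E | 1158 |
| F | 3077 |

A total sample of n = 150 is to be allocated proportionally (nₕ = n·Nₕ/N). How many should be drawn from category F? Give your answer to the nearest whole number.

27

Share of category F = 3077/17409 = 0.17675.
Allocate 150 × 0.17675 = 26.512... → 27.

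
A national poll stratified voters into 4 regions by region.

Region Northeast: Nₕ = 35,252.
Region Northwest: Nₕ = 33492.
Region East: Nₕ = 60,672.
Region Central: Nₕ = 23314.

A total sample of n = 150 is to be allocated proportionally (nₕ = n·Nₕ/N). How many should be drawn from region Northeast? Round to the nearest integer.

Share of region Northeast = 35252/152730 = 0.23081.
Allocate 150 × 0.23081 = 34.622... → 35.

35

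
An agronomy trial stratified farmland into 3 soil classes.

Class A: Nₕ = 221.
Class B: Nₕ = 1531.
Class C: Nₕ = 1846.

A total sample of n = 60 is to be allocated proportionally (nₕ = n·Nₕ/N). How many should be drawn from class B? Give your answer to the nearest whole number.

N = 221 + 1531 + 1846 = 3598.
n_B = 60·1531/3598 = 25.531... → 26.

26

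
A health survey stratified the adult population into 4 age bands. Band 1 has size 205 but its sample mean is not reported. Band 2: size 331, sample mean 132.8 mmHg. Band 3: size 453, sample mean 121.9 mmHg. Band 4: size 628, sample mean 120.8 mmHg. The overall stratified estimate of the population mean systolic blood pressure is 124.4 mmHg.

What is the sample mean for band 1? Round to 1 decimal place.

N = 205 + 331 + 453 + 628 = 1617.
Overall total = μ·N = 124.4·1617 = 201154.8.
Subtract the known strata: 331·132.8 + 453·121.9 + 628·120.8 = 175039.9.
Remaining total for band 1: 201154.8 − 175039.9 = 26114.9.
Divide by its size: 26114.9 / 205 = 127.390... → 127.4.

127.4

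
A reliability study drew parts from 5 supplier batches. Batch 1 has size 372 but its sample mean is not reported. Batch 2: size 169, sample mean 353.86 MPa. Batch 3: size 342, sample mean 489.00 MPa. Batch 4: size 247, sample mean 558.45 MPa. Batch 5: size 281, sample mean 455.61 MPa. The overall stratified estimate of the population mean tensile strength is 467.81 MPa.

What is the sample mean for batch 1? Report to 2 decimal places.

Σ Nₕx̄ₕ = N·μ, so 372·x̄_1 = 1411·467.81 − (169·353.86 + 342·489.00 + 247·558.45 + 281·455.61).
= 660079.91 − 493003.9 = 167076.01.
x̄_1 = 167076.01 / 372 = 449.1291... → 449.13.

449.13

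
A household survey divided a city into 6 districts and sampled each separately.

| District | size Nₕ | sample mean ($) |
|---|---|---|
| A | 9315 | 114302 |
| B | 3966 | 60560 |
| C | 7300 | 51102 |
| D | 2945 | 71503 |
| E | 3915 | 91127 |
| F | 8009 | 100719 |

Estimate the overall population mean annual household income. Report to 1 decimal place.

86091.6

x̄_st = (Σ Nₕx̄ₕ) / (Σ Nₕ) = (9315·114302 + 3966·60560 + 7300·51102 + 2945·71503 + 3915·91127 + 8009·100719) / 35450
= 3051945701 / 35450 = 86091.557... → 86091.6.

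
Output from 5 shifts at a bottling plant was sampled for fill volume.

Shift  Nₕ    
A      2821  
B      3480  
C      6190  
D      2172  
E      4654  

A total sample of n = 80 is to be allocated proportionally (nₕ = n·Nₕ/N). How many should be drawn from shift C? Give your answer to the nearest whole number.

26

N = 2821 + 3480 + 6190 + 2172 + 4654 = 19317.
n_C = 80·6190/19317 = 25.635... → 26.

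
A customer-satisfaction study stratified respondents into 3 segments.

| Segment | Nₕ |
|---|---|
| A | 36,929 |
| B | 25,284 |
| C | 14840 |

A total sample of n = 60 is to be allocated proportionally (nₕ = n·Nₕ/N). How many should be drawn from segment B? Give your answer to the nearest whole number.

20

Share of segment B = 25284/77053 = 0.32814.
Allocate 60 × 0.32814 = 19.688... → 20.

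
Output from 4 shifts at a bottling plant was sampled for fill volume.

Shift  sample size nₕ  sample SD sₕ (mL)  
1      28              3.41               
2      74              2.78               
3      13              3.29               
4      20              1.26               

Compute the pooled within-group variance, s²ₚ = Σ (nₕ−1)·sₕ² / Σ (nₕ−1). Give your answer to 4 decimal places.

7.9251

1: (28−1)·3.41² = 27·11.6281 = 313.9587
2: (74−1)·2.78² = 73·7.7284 = 564.1732
3: (13−1)·3.29² = 12·10.8241 = 129.8892
4: (20−1)·1.26² = 19·1.5876 = 30.1644
Numerator = 1038.1855; denominator = Σ(nₕ−1) = 131.
s²ₚ = 1038.1855/131 = 7.925080... → 7.9251.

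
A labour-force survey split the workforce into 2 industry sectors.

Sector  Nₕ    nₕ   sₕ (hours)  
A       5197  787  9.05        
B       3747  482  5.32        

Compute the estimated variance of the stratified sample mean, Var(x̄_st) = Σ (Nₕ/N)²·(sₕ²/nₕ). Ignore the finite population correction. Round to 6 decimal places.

0.045443

N = 8944. Term for each stratum: Wₕ²sₕ²/nₕ.
Var(x̄_st) = 0.035136968 + 0.010305760 = 0.045442728 → 0.045443.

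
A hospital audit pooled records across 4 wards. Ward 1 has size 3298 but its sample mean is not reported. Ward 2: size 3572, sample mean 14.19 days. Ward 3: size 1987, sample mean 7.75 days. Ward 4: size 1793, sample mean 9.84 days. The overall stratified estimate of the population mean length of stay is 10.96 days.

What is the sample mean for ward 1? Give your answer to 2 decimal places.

N = 3298 + 3572 + 1987 + 1793 = 10650.
Overall total = μ·N = 10.96·10650 = 116724.
Subtract the known strata: 3572·14.19 + 1987·7.75 + 1793·9.84 = 83729.05.
Remaining total for ward 1: 116724 − 83729.05 = 32994.95.
Divide by its size: 32994.95 / 3298 = 10.0045... → 10.00.

10.00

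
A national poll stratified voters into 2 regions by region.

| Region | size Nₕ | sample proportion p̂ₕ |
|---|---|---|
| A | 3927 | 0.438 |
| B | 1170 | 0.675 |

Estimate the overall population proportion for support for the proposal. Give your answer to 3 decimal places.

Wₕ = Nₕ/N with N = 5097: 0.7705, 0.2295.
p̂_st = 0.7705·0.438 + 0.2295·0.675 ≈ 0.49240... → 0.492.

0.492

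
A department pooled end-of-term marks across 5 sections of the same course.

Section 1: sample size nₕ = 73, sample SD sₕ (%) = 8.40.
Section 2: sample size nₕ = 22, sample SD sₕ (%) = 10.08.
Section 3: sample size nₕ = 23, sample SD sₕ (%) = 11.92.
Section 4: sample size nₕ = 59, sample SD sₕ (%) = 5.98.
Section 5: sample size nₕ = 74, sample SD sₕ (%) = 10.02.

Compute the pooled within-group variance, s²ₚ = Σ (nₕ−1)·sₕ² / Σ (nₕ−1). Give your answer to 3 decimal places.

80.257

1: (73−1)·8.40² = 72·70.56 = 5080.32
2: (22−1)·10.08² = 21·101.6064 = 2133.7344
3: (23−1)·11.92² = 22·142.0864 = 3125.9008
4: (59−1)·5.98² = 58·35.7604 = 2074.1032
5: (74−1)·10.02² = 73·100.4004 = 7329.2292
Numerator = 19743.2876; denominator = Σ(nₕ−1) = 246.
s²ₚ = 19743.2876/246 = 80.25727... → 80.257.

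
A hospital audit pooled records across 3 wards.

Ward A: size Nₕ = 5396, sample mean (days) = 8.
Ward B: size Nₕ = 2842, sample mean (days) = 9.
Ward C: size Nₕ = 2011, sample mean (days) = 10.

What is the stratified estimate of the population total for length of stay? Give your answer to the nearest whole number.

88856

Population total = Σ Nₕ·x̄ₕ (each stratum's size times its mean).
5396·8 + 2842·9 + 2011·10 = 43168 + 25578 + 20110 = 88856.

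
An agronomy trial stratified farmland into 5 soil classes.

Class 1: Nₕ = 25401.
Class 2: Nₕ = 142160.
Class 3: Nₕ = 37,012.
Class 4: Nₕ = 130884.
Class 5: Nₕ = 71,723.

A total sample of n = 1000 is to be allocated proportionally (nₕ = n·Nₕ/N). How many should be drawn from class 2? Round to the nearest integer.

349

Share of class 2 = 142160/407180 = 0.34913.
Allocate 1000 × 0.34913 = 349.133... → 349.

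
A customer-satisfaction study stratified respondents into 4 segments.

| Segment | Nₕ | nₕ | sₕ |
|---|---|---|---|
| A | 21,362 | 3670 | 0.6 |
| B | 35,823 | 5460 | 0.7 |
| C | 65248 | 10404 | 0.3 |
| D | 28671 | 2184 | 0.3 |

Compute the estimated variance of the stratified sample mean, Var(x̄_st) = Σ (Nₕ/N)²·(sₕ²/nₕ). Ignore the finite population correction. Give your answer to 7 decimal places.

0.0000101

N = 151104. Term for each stratum: Wₕ²sₕ²/nₕ.
Var(x̄_st) = 0.0000019605 + 0.0000050440 + 0.0000016130 + 0.0000014836 = 0.0000101011 → 0.0000101.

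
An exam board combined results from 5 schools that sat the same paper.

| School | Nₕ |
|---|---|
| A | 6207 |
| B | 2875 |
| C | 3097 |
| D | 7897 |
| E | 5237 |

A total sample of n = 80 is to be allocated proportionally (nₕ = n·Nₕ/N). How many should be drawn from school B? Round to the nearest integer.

Share of school B = 2875/25313 = 0.11358.
Allocate 80 × 0.11358 = 9.086... → 9.

9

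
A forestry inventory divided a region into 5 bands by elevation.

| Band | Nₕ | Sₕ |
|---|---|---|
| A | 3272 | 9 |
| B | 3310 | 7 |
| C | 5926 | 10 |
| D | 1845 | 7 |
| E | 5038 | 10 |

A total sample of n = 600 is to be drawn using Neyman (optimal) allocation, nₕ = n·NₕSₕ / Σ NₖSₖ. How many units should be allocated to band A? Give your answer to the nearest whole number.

Σ NₕSₕ = 3272·9 + 3310·7 + 5926·10 + 1845·7 + 5038·10 = 175173.
Share for A: 29448/175173 = 0.16811.
n_A = 600 × 0.16811 = 100.865... → 101.

101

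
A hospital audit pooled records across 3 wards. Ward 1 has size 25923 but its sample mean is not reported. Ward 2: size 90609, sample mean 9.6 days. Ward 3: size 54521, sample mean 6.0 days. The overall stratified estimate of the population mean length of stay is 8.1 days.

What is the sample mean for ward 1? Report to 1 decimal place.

7.3

N = 25923 + 90609 + 54521 = 171053.
Overall total = μ·N = 8.1·171053 = 1385529.3.
Subtract the known strata: 90609·9.6 + 54521·6.0 = 1196972.4.
Remaining total for ward 1: 1385529.3 − 1196972.4 = 188556.9.
Divide by its size: 188556.9 / 25923 = 7.274... → 7.3.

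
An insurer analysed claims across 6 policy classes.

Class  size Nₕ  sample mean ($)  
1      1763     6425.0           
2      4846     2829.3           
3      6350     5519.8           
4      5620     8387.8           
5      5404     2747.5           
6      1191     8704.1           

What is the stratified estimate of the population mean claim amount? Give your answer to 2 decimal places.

N = 25174; weights Wₕ = Nₕ/N = (0.0700, 0.1925, 0.2522, 0.2232, 0.2147, 0.0473).
x̄_st = Σ Wₕ·x̄ₕ = 0.0700·6425.0 + 0.1925·2829.3 + 0.2522·5519.8 + 0.2232·8387.8 + 0.2147·2747.5 + 0.0473·8704.1 ≈ 5261.0750...
→ 5261.07.

5261.07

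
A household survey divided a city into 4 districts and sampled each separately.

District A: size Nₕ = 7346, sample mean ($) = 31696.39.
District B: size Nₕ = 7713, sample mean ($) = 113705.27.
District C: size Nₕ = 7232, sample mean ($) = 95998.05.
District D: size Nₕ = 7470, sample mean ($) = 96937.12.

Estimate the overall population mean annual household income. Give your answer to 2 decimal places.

84951.06

x̄_st = (Σ Nₕx̄ₕ) / (Σ Nₕ) = (7346·31696.39 + 7713·113705.27 + 7232·95998.05 + 7470·96937.12) / 29761
= 2528228612.45 / 29761 = 84951.0639... → 84951.06.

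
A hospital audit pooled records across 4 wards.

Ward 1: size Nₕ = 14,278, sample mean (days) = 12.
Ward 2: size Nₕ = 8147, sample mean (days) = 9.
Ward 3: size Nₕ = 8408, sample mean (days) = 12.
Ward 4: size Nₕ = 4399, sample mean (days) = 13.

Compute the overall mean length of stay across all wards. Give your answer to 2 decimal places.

11.43

N = 35232; weights Wₕ = Nₕ/N = (0.4053, 0.2312, 0.2386, 0.1249).
x̄_st = Σ Wₕ·x̄ₕ = 0.4053·12 + 0.2312·9 + 0.2386·12 + 0.1249·13 ≈ 11.4311...
→ 11.43.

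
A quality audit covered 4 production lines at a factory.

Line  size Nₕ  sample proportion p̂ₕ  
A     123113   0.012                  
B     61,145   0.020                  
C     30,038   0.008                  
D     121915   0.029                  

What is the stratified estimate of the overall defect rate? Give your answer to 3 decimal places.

0.019

Wₕ = Nₕ/N with N = 336211: 0.3662, 0.1819, 0.0893, 0.3626.
p̂_st = 0.3662·0.012 + 0.1819·0.020 + 0.0893·0.008 + 0.3626·0.029 ≈ 0.01926... → 0.019.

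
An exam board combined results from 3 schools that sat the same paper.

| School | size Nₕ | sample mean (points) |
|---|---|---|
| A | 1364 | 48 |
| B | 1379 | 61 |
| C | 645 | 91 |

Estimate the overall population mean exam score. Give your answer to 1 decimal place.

N = 3388; weights Wₕ = Nₕ/N = (0.4026, 0.4070, 0.1904).
x̄_st = Σ Wₕ·x̄ₕ = 0.4026·48 + 0.4070·61 + 0.1904·91 ≈ 61.478...
→ 61.5.

61.5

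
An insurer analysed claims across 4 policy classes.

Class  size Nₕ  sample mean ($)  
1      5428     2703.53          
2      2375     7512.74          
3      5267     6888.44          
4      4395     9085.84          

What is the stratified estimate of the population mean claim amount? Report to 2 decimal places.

6225.66

N = 5428 + 2375 + 5267 + 4395 = 17465.
Weight each subgroup mean by Nₕ/N and sum.
Σ Nₕx̄ₕ = 5428·2703.53 + 2375·7512.74 + 5267·6888.44 + 4395·9085.84 = 14674760.84 + 17842757.5 + 36281413.48 + 39932266.8 = 108731198.62.
Divide by N: 108731198.62 / 17465 = 6225.6627... → 6225.66.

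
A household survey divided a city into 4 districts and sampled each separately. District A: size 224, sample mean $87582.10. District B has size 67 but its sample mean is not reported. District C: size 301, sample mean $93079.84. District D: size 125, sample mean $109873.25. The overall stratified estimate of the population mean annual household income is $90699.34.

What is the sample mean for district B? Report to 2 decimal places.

N = 224 + 67 + 301 + 125 = 717.
Overall total = μ·N = 90699.34·717 = 65031426.78.
Subtract the known strata: 224·87582.10 + 301·93079.84 + 125·109873.25 = 61369578.49.
Remaining total for district B: 65031426.78 − 61369578.49 = 3661848.29.
Divide by its size: 3661848.29 / 67 = 54654.4521... → 54654.45.

54654.45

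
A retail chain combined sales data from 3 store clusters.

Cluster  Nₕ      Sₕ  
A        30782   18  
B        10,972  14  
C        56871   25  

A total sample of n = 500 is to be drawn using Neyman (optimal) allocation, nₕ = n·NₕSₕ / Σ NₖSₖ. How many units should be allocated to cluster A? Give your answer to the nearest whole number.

Σ NₕSₕ = 30782·18 + 10972·14 + 56871·25 = 2129459.
Share for A: 554076/2129459 = 0.26020.
n_A = 500 × 0.26020 = 130.098... → 130.

130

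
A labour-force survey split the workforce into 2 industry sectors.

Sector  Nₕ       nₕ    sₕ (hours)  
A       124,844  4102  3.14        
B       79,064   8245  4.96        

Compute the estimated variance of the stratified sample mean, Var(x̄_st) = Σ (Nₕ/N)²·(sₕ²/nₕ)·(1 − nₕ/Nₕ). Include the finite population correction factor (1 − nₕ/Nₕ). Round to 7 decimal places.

0.0012732

N = 203908. Term for each stratum: Wₕ²sₕ²/nₕ·(1−nₕ/Nₕ).
Var(x̄_st) = 0.0008714072 + 0.0004018211 = 0.0012732283 → 0.0012732.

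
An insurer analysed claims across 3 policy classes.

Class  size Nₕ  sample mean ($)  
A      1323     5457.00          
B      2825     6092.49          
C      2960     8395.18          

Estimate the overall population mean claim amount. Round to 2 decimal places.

N = 7108; weights Wₕ = Nₕ/N = (0.1861, 0.3974, 0.4164).
x̄_st = Σ Wₕ·x̄ₕ = 0.1861·5457.00 + 0.3974·6092.49 + 0.4164·8395.18 ≈ 6933.1216...
→ 6933.12.

6933.12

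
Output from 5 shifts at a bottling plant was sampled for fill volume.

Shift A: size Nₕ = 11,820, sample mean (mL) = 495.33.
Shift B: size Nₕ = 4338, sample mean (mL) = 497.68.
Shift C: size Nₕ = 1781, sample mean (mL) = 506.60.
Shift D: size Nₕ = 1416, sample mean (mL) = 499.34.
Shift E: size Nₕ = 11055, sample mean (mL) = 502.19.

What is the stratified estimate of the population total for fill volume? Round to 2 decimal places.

A: 11820·495.33 = 5854800.6
B: 4338·497.68 = 2158935.84
C: 1781·506.60 = 902254.6
D: 1416·499.34 = 707065.44
E: 11055·502.19 = 5551710.45
τ̂ = Σ Nₕx̄ₕ = 15174766.93.

15174766.93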